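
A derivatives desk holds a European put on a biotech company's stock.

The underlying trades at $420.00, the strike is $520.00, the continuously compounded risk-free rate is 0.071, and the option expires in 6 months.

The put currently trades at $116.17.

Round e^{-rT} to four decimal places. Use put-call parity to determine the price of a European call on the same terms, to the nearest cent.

$34.32

exp(−rT) = exp(−0.071·0.5) = 0.9651
Put-call parity: C − P = S − K·e^(−rT) = 420 − 520·0.9651 = 420 − 501.8520 = -81.8520
C = P + (C − P) = 116.17 + (-81.8520) = 34.3180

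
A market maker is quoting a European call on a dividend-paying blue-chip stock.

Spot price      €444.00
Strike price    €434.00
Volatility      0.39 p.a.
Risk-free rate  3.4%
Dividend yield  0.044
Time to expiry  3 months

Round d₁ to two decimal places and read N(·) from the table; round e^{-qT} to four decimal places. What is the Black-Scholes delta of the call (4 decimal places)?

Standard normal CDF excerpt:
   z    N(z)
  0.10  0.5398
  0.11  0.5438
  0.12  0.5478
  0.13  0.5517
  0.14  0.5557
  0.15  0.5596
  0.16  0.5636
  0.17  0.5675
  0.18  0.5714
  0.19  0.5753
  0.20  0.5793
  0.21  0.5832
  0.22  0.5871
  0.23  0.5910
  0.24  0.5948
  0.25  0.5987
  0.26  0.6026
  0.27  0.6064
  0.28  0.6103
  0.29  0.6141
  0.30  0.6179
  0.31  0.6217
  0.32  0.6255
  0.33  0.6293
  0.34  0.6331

σ√T = 0.39·√0.25 = 0.1950
d₁ = [ln(444/434) + (0.034 − 0.044 + ½·0.39²)·0.25] / (σ√T) = (0.0228 + 0.0165) / 0.1950 = 0.2015 ⇒ 0.20
N(d₁) = N(0.20) = 0.5793
Δ_call = exp(−qT)·N(d₁) = 0.9891·0.5793 = 0.5730

0.5730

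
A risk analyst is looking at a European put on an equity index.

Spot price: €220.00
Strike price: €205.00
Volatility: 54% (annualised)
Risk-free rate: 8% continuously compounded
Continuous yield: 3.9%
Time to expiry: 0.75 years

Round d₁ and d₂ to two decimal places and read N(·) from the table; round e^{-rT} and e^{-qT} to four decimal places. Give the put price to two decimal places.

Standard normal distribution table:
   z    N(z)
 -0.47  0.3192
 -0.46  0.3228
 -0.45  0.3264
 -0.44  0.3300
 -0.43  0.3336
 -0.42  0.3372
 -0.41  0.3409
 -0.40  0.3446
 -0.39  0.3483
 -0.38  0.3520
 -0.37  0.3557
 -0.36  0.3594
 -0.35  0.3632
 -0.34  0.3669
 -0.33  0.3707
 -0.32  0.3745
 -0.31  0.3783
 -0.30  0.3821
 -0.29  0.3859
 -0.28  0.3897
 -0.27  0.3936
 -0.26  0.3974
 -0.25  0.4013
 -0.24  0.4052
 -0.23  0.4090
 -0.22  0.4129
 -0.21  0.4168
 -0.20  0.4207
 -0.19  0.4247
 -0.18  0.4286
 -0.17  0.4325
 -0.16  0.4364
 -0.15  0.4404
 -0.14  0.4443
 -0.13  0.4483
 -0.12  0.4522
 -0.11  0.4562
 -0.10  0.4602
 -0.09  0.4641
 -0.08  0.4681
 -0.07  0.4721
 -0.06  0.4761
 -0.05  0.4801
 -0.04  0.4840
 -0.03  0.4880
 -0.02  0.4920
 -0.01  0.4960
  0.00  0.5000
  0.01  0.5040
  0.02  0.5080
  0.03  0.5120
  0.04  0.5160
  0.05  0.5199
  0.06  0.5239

σ√T = 0.54·√0.75 = 0.4677
ln(S/K) + (r − q + σ²/2)T = ln(220/205) + (0.08 − 0.039 + 0.54²/2)·0.75 = 0.0706 + 0.1401 = 0.2107
d₁ = 0.2107 / 0.4677 = 0.4506 ⇒ 0.45
d₂ = d₁ − σ√T = 0.4506 − 0.4677 = -0.0171 ⇒ -0.02
exp(−qT) = exp(−0.039·0.75) = 0.9712;  exp(−rT) = exp(−0.08·0.75) = 0.9418
P = 205·0.9418·N(0.02) − 220·0.9712·N(-0.45) = 205·0.9418·0.5080 − 220·0.9712·0.3264 = 98.0791 − 69.7399 = 28.3391

€28.34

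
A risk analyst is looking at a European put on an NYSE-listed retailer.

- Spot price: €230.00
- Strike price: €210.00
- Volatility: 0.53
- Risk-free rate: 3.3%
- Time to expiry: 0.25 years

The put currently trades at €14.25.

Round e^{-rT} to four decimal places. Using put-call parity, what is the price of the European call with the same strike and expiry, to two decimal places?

exp(−rT) = exp(−0.033·0.25) = 0.9918
Put-call parity: C − P = S − K·e^(−rT) = 230 − 210·0.9918 = 230 − 208.2780 = 21.7220
C = P + (C − P) = 14.25 + (21.7220) = 35.9720

€35.97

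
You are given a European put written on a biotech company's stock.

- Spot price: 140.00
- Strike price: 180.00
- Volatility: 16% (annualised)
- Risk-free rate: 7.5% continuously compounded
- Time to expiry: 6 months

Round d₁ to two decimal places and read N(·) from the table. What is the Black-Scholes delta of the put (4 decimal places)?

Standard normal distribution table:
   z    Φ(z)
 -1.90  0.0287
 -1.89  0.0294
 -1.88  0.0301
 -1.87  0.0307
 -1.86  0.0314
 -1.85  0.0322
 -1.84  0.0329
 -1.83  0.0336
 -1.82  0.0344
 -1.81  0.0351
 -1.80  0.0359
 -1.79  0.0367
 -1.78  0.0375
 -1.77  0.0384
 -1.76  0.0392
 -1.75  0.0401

-0.9664

σ√T = 0.16 × 0.7071 = 0.1131
d₁ = [ln(140/180) + (0.075 + 0.16²/2)·0.5] / 0.1131 = [-0.2513 + 0.0439] / 0.1131 = -1.8333 ⇒ -1.83
N(d₁) = N(-1.83) = 0.0336
Δ_put = N(d₁) − 1 = 0.0336 − 1 = -0.9664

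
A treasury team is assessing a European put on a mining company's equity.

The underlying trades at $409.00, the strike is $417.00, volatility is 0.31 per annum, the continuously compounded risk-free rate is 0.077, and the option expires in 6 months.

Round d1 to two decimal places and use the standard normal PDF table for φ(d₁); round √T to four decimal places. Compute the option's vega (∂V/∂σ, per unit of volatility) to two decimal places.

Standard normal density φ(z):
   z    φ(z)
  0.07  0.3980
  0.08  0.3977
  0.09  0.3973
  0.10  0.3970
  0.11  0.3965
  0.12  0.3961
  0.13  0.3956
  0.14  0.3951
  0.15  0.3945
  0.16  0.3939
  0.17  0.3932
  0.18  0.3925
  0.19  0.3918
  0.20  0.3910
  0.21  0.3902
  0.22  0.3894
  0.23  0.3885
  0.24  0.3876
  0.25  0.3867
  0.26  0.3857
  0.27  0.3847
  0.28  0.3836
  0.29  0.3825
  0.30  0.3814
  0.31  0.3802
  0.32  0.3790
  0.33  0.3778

113.08

σ√T = 0.31·√0.5 = 0.2192
ln(S/K) + (r + σ²/2)T = ln(409/417) + (0.077 + 0.31²/2)·0.5 = -0.0194 + 0.0625 = 0.0432
d₁ = 0.0432 / 0.2192 = 0.1969 ≈ 0.20
√T = √0.5 = 0.7071
φ(d₁) = φ(0.20) = 0.3910
vega = S·φ(d₁)·√T = 409·0.3910·0.7071 = 113.0787
(The call has the same vega.)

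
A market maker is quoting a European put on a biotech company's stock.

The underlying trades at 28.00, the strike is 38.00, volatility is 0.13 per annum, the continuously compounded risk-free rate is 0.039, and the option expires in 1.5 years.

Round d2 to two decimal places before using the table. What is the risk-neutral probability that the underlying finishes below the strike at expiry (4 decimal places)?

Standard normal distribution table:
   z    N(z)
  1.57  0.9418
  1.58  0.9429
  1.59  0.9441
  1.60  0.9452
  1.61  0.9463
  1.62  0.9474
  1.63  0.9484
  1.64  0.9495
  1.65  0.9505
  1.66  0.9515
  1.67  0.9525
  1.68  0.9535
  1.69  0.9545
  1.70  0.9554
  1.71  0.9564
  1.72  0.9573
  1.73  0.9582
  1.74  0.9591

0.9484

σ√T = 0.13 × 1.2247 = 0.1592
d₁ = [ln(28/38) + (0.039 + ½·0.13²)·1.5] / (σ√T) = (-0.3054 + 0.0712) / 0.1592 = -1.4710 → -1.47
d₂ = -1.4710 − 0.1592 = -1.6302 → -1.63
Risk-neutral Pr[S_T < K] = N(−d₂) = N(1.63) = 0.9484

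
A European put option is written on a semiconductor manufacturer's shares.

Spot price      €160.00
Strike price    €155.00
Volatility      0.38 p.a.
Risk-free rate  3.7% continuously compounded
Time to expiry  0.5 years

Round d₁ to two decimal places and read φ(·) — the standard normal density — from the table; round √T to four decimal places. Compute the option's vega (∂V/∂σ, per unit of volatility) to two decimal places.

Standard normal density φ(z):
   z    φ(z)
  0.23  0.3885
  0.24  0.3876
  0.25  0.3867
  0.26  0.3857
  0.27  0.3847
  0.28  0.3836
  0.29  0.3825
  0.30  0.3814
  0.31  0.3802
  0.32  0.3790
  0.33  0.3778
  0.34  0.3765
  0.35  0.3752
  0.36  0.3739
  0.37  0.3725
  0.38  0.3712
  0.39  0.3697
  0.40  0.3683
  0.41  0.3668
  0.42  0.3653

σ√T = 0.38 × 0.7071 = 0.2687
d₁ = [ln(160/155) + (0.037 + 0.38²/2)·0.5] / 0.2687 = [0.0317 + 0.0546] / 0.2687 = 0.3214 ⇒ 0.32
√T = √0.5 = 0.7071
φ(d₁) = φ(0.32) = 0.3790
vega = S·φ(d₁)·√T = 160·0.3790·0.7071 = 42.8785

42.88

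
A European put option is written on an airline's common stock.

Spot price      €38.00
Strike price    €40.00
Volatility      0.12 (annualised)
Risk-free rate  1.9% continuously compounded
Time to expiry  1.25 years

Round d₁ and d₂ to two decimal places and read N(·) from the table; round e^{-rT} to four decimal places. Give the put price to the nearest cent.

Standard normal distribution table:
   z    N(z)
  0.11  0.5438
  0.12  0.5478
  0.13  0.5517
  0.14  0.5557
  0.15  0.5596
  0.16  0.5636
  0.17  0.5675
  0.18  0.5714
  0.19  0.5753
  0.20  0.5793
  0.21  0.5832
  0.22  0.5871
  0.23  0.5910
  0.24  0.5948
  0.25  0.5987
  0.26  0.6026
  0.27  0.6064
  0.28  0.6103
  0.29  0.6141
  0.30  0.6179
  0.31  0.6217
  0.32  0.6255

σ√T = 0.12·√1.25 = 0.1342
d₁ = [ln(38/40) + (0.019 + 0.12²/2)·1.25] / 0.1342 = [-0.0513 + 0.0328] / 0.1342 = -0.1382 ⇒ -0.14
d₂ = d₁ − σ√T = -0.1382 − 0.1342 = -0.2724 ⇒ -0.27
exp(−rT) = exp(−0.019·1.25) = 0.9765
N(−d₂) = N(0.27) = 0.6064;  N(−d₁) = N(0.14) = 0.5557
P = 40·0.9765·0.6064 − 38·0.5557 = 23.6860 − 21.1166 = 2.5694

€2.57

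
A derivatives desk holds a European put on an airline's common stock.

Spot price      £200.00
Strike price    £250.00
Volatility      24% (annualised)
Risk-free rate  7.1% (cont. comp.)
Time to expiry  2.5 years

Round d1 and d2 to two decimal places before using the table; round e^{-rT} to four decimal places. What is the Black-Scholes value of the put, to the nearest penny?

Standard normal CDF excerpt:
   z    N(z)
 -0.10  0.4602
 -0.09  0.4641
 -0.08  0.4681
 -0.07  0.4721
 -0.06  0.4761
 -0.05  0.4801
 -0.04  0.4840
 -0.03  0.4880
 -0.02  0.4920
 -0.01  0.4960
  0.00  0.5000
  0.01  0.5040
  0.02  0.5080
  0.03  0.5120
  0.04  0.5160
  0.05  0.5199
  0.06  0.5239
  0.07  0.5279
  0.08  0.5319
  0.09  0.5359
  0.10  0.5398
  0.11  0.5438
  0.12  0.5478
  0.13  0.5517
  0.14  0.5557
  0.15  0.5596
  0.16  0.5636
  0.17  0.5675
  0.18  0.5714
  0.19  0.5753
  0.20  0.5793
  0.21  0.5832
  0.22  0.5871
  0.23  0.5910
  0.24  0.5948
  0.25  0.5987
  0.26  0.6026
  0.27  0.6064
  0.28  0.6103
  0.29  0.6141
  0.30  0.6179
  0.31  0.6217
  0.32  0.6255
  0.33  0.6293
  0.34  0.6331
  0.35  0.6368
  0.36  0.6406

σ√T = 0.24 × 1.5811 = 0.3795
ln(S/K) + (r + σ²/2)T = ln(200/250) + (0.071 + 0.24²/2)·2.5 = -0.2231 + 0.2495 = 0.0264
d₁ = 0.0264 / 0.3795 = 0.0695 ⇒ 0.07
d₂ = d₁ − σ√T = 0.0695 − 0.3795 = -0.3100 ⇒ -0.31
e^(−rT) = e^(−0.071·2.5) = 0.8374
N(−d₂) = N(0.31) = 0.6217;  N(−d₁) = N(-0.07) = 0.4721
P = 250·0.8374·0.6217 − 200·0.4721 = 130.1529 − 94.4200 = 35.7329

£35.73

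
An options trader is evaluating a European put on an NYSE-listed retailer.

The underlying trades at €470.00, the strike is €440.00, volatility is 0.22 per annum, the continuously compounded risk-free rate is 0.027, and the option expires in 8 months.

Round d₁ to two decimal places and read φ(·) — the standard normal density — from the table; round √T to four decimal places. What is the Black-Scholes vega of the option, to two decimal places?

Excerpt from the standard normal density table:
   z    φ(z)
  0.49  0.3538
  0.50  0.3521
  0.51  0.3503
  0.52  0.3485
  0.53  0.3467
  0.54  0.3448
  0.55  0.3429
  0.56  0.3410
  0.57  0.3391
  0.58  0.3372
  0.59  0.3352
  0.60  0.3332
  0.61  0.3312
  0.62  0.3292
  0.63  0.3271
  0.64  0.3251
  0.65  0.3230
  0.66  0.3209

130.86

σ√T = 0.22·√0.6667 = 0.1796
d₁ = [ln(470/440) + (0.027 + ½·0.22²)·0.6667] / (σ√T) = (0.0660 + 0.0341) / 0.1796 = 0.5572 → 0.56
√T = √0.6667 = 0.8165
φ(d₁) = φ(0.56) = 0.3410
vega = S·φ(d₁)·√T = 470·0.3410·0.8165 = 130.8605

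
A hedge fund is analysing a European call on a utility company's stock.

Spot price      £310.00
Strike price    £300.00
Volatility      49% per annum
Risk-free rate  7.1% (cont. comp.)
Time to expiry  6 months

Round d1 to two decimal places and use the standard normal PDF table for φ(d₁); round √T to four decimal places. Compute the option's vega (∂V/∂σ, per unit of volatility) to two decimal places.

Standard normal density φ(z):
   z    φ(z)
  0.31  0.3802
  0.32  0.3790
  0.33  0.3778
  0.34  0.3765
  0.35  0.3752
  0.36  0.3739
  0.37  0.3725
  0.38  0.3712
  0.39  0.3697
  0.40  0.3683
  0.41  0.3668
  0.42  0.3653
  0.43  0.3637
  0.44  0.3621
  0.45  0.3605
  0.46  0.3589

T = 0.5;  σ√T = 0.3465
ln(S/K) + (r + σ²/2)T = ln(310/300) + (0.071 + 0.49²/2)·0.5 = 0.0328 + 0.0955 = 0.1283
d₁ = 0.1283 / 0.3465 = 0.3703 → 0.37
√T = √0.5 = 0.7071
φ(d₁) = φ(0.37) = 0.3725
vega = S·φ(d₁)·√T = 310·0.3725·0.7071 = 81.6524

81.65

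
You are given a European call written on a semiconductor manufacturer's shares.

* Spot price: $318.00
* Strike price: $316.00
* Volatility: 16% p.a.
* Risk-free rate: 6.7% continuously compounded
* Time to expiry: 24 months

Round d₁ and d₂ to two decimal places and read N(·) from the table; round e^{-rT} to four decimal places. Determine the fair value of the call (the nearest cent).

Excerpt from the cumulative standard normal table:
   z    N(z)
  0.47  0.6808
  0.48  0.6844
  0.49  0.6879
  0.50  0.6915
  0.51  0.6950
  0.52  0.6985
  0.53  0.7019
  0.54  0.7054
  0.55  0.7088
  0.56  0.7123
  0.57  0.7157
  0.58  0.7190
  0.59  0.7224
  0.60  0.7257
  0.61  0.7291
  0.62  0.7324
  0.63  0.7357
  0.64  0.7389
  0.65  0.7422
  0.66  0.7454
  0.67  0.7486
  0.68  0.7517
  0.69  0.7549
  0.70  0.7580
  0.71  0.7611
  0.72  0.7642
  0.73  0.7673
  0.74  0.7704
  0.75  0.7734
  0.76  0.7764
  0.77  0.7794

$51.92

T = 2;  σ√T = 0.2263
d₁ = [ln(318/316) + (0.067 + 0.16²/2)·2] / 0.2263 = [0.0063 + 0.1596] / 0.2263 = 0.7332 ⇒ 0.73
d₂ = d₁ − σ√T = 0.7332 − 0.2263 = 0.5069 ⇒ 0.51
e^(−rT) = e^(−0.067·2) = 0.8746
N(d₁) = N(0.73) = 0.7673;  N(d₂) = N(0.51) = 0.6950
C = 318·0.7673 − 316·0.8746·0.6950 = 244.0014 − 192.0797 = 51.9217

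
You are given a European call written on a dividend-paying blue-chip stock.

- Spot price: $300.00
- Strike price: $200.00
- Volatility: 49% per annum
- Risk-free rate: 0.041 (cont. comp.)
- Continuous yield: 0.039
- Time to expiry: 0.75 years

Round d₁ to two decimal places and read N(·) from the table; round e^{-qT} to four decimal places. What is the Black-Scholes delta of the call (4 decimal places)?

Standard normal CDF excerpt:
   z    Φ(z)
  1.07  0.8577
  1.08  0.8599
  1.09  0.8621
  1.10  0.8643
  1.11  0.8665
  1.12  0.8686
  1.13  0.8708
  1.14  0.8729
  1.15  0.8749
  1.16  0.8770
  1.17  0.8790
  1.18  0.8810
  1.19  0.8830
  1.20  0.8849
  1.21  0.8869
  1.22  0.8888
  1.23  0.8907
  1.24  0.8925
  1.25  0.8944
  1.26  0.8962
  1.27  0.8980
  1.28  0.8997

0.8537

σ√T = 0.49 × 0.8660 = 0.4244
d₁ = [ln(300/200) + (0.041 − 0.039 + 0.49²/2)·0.75] / 0.4244 = [0.4055 + 0.0915] / 0.4244 = 1.1712 → 1.17
N(d₁) = N(1.17) = 0.8790
Δ_call = e^(−qT)·N(d₁) = 0.9712·0.8790 = 0.8537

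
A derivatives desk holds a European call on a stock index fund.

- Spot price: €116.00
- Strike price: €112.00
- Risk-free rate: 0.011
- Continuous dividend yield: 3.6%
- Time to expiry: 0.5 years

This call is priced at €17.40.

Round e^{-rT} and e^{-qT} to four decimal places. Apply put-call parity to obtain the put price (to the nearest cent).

e^(−qT) = e^(−0.036·0.5) = 0.9822;  e^(−rT) = e^(−0.011·0.5) = 0.9945
Put-call parity: C − P = S·e^(−qT) − K·e^(−rT) = 116·0.9822 − 112·0.9945 = 113.9352 − 111.3840 = 2.5512
P = C − (C − P) = 17.40 − (2.5512) = 14.8488

€14.85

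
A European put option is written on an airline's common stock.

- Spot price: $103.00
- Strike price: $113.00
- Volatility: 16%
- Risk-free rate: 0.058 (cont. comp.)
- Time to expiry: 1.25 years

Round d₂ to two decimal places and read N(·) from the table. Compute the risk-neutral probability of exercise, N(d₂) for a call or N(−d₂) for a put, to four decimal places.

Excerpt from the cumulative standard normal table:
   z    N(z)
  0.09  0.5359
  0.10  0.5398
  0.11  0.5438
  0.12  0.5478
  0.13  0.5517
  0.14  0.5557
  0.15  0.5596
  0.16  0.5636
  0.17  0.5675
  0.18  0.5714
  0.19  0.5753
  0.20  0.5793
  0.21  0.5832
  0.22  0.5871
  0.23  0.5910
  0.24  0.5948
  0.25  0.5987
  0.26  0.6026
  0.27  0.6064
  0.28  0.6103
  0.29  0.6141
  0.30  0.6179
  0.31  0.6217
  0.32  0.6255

0.5793

T = 1.25;  σ√T = 0.1789
d₁ = [ln(103/113) + (0.058 + ½·0.16²)·1.25] / (σ√T) = (-0.0927 + 0.0885) / 0.1789 = -0.0232 ⇒ -0.02
d₂ = -0.0232 − 0.1789 = -0.2021 ⇒ -0.20
Pr(exercise) under Q = N(−d₂) = N(0.20) = 0.5793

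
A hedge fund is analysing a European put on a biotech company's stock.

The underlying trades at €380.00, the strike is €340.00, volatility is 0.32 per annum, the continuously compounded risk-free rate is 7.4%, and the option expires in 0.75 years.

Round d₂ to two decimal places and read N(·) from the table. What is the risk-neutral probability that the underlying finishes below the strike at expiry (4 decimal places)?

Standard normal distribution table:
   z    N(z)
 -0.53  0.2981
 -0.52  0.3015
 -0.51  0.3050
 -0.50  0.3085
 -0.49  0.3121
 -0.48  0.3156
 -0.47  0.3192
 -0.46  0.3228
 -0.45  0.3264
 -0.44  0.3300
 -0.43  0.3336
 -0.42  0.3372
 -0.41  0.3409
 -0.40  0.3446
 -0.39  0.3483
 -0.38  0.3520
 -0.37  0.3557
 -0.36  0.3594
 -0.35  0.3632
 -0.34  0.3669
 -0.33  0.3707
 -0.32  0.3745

T = 0.75;  σ√T = 0.2771
d₁ = [ln(380/340) + (0.074 + 0.32²/2)·0.75] / 0.2771 = [0.1112 + 0.0939] / 0.2771 = 0.7402 which rounds to 0.74
d₂ = d₁ − σ√T = 0.7402 − 0.2771 = 0.4631 which rounds to 0.46
Pr(exercise) under Q = N(−d₂) = N(-0.46) = 0.3228

0.3228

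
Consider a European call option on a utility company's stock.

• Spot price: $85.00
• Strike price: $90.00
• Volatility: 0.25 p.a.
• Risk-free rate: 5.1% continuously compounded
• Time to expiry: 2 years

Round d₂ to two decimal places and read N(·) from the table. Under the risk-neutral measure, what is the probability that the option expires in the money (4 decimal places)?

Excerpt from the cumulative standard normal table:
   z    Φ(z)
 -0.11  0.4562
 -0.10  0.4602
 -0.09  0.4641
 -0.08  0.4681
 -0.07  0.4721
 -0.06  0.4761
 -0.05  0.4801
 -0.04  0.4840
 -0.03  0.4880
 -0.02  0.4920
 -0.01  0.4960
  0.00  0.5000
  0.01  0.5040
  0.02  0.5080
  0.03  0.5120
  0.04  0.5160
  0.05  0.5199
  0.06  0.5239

0.4801

σ√T = 0.25·√2 = 0.3536
d₁ = [ln(85/90) + (0.051 + ½·0.25²)·2] / (σ√T) = (-0.0572 + 0.1645) / 0.3536 = 0.3036 ⇒ 0.30
d₂ = 0.3036 − 0.3536 = -0.0499 ⇒ -0.05
Risk-neutral Pr[S_T > K] = N(d₂) = N(-0.05) = 0.4801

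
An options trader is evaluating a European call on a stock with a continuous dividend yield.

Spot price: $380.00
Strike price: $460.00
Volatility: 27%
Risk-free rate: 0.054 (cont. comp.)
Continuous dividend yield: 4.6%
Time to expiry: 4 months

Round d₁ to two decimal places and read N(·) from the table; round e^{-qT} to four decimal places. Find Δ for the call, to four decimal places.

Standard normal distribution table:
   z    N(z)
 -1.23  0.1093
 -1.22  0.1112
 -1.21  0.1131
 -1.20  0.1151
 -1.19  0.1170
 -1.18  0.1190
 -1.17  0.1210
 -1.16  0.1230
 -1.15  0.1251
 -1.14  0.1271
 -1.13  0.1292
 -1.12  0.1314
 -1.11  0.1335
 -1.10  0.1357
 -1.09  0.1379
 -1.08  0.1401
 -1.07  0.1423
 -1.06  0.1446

T = 0.3333;  σ√T = 0.1559
d₁ = [ln(380/460) + (0.054 − 0.046 + ½·0.27²)·0.3333] / (σ√T) = (-0.1911 + 0.0148) / 0.1559 = -1.1306 ≈ -1.13
N(d₁) = N(-1.13) = 0.1292
Δ_call = exp(−qT)·N(d₁) = 0.9848·0.1292 = 0.1272

0.1272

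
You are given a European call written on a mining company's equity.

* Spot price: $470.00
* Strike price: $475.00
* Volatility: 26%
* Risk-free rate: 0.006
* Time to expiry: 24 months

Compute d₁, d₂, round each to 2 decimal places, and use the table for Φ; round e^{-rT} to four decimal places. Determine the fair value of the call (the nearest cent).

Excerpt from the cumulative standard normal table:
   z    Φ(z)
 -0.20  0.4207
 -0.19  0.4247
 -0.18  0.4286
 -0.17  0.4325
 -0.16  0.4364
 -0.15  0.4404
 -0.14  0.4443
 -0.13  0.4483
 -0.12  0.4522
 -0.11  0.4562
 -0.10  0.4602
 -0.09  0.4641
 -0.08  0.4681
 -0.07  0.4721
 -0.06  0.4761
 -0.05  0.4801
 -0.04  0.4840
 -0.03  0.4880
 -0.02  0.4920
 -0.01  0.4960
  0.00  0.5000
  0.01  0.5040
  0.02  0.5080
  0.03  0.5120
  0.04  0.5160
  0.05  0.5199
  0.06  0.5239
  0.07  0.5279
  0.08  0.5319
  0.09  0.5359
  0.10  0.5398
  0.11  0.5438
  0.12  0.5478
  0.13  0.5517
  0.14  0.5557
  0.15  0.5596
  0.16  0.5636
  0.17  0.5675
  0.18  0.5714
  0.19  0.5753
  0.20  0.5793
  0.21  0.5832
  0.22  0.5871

σ√T = 0.26 × 1.4142 = 0.3677
d₁ = [ln(470/475) + (0.006 + ½·0.26²)·2] / (σ√T) = (-0.0106 + 0.0796) / 0.3677 = 0.1877 → 0.19
d₂ = 0.1877 − 0.3677 = -0.1800 → -0.18
exp(−rT) = exp(−0.006·2) = 0.9881
N(d₁) = N(0.19) = 0.5753;  N(d₂) = N(-0.18) = 0.4286
C = 470·0.5753 − 475·0.9881·0.4286 = 270.3910 − 201.1623 = 69.2287

$69.23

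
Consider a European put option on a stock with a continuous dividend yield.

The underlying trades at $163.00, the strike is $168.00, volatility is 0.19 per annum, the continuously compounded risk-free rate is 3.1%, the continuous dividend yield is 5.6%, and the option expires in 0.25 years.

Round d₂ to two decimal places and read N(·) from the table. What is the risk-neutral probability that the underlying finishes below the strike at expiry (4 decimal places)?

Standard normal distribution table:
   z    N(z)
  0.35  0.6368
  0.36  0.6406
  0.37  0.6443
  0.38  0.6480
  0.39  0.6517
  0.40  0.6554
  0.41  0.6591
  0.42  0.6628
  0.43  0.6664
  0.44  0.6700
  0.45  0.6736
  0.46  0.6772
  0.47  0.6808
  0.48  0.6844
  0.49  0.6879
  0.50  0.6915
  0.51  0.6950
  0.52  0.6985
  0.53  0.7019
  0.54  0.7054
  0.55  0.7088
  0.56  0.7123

0.6664

T = 0.25;  σ√T = 0.0950
d₁ = [ln(163/168) + (0.031 − 0.056 + ½·0.19²)·0.25] / (σ√T) = (-0.0302 − 0.0017) / 0.0950 = -0.3363 which rounds to -0.34
d₂ = -0.3363 − 0.0950 = -0.4313 which rounds to -0.43
Pr(exercise) under Q = N(−d₂) = N(0.43) = 0.6664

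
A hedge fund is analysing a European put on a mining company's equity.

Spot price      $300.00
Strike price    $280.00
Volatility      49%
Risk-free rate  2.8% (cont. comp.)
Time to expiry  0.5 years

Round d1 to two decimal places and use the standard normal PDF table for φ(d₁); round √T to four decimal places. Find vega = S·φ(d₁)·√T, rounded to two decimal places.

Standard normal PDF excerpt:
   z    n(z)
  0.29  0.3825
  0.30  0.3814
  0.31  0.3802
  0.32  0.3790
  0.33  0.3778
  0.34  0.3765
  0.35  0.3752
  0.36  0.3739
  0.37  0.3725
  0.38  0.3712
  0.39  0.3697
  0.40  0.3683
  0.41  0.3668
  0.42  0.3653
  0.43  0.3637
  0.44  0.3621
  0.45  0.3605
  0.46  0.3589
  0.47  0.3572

77.81

σ√T = 0.49 × 0.7071 = 0.3465
d₁ = [ln(300/280) + (0.028 + 0.49²/2)·0.5] / 0.3465 = [0.0690 + 0.0740] / 0.3465 = 0.4128 ≈ 0.41
√T = √0.5 = 0.7071
φ(d₁) = φ(0.41) = 0.3668
vega = S·φ(d₁)·√T = 300·0.3668·0.7071 = 77.8093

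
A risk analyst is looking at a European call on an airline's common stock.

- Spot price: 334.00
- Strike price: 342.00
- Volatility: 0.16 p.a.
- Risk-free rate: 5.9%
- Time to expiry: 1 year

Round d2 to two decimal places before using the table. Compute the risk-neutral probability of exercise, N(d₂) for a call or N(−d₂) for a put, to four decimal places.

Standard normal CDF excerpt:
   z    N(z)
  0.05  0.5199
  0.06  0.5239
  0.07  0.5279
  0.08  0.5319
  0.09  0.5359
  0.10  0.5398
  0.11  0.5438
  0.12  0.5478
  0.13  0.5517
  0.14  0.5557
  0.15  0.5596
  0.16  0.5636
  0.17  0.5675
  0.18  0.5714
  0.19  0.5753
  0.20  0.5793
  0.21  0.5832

T = 1;  σ√T = 0.1600
d₁ = [ln(334/342) + (0.059 + 0.16²/2)·1] / 0.1600 = [-0.0237 + 0.0718] / 0.1600 = 0.3008 ≈ 0.30
d₂ = d₁ − σ√T = 0.3008 − 0.1600 = 0.1408 ≈ 0.14
Pr(exercise) under Q = N(d₂) = 0.5557

0.5557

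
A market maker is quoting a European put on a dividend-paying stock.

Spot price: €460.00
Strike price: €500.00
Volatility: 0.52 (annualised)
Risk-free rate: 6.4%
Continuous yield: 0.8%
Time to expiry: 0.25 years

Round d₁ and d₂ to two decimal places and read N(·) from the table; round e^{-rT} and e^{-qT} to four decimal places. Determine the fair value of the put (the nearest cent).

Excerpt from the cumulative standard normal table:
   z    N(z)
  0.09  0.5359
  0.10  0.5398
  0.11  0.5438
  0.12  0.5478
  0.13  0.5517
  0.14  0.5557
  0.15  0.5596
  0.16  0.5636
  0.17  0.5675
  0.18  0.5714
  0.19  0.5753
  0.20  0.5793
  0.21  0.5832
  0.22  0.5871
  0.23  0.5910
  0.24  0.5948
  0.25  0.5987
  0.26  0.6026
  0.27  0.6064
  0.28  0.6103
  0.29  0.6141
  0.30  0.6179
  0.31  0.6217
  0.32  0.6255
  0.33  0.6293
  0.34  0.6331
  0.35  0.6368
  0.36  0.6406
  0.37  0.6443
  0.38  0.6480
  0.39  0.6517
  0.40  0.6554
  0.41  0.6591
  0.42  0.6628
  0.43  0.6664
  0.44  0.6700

σ√T = 0.52·√0.25 = 0.2600
d₁ = [ln(460/500) + (0.064 − 0.008 + 0.52²/2)·0.25] / 0.2600 = [-0.0834 + 0.0478] / 0.2600 = -0.1369 → -0.14
d₂ = d₁ − σ√T = -0.1369 − 0.2600 = -0.3969 → -0.40
exp(−qT) = exp(−0.008·0.25) = 0.9980;  exp(−rT) = exp(−0.064·0.25) = 0.9841
N(−d₂) = N(0.40) = 0.6554;  N(−d₁) = N(0.14) = 0.5557
P = 500·0.9841·0.6554 − 460·0.9980·0.5557 = 322.4896 − 255.1108 = 67.3788

€67.38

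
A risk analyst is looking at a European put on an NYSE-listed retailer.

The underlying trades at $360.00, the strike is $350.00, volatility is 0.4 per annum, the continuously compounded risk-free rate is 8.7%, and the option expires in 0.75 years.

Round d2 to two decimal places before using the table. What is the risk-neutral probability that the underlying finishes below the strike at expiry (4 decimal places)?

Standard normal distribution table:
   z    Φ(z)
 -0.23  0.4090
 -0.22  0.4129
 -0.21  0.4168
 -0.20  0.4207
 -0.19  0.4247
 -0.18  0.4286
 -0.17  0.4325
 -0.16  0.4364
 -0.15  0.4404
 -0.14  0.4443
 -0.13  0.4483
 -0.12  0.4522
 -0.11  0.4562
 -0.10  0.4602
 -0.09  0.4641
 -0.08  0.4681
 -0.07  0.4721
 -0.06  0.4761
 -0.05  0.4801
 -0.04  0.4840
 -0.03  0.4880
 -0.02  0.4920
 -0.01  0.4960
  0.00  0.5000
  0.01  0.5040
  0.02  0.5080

0.4602

T = 0.75;  σ√T = 0.3464
ln(S/K) + (r + σ²/2)T = ln(360/350) + (0.087 + 0.4²/2)·0.75 = 0.0282 + 0.1253 = 0.1534
d₁ = 0.1534 / 0.3464 = 0.4429 ≈ 0.44
d₂ = d₁ − σ√T = 0.4429 − 0.3464 = 0.0965 ≈ 0.10
Pr(exercise) under Q = N(−d₂) = N(-0.10) = 0.4602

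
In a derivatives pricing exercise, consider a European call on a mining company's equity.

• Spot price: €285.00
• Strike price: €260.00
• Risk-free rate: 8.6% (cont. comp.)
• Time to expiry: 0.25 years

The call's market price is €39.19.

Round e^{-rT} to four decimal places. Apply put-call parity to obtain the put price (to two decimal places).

e^(−rT) = e^(−0.086·0.25) = 0.9787
Put-call parity: C − P = S − K·e^(−rT) = 285 − 260·0.9787 = 285 − 254.4620 = 30.5380
P = C − (C − P) = 39.19 − (30.5380) = 8.6520

€8.65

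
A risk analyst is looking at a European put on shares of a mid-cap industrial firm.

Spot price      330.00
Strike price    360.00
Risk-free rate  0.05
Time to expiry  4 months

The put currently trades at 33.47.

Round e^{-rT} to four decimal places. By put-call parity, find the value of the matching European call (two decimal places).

9.41

exp(−rT) = exp(−0.05·0.3333) = 0.9835
Put-call parity: C − P = S − K·e^(−rT) = 330 − 360·0.9835 = 330 − 354.0600 = -24.0600
C = P + (C − P) = 33.47 + (-24.0600) = 9.4100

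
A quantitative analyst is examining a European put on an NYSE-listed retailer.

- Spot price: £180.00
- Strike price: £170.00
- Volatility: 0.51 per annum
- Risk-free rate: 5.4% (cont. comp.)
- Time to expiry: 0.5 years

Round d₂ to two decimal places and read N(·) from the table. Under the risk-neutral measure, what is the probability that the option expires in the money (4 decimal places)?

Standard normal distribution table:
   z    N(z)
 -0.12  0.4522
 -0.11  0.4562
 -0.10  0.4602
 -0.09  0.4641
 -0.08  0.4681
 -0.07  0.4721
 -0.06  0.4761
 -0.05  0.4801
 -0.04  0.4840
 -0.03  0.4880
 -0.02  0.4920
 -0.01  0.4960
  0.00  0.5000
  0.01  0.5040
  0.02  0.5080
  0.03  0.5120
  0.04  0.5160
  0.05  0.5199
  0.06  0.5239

T = 0.5;  σ√T = 0.3606
d₁ = [ln(180/170) + (0.054 + 0.51²/2)·0.5] / 0.3606 = [0.0572 + 0.0920] / 0.3606 = 0.4137 ⇒ 0.41
d₂ = d₁ − σ√T = 0.4137 − 0.3606 = 0.0531 ⇒ 0.05
Pr(exercise) under Q = N(−d₂) = N(-0.05) = 0.4801

0.4801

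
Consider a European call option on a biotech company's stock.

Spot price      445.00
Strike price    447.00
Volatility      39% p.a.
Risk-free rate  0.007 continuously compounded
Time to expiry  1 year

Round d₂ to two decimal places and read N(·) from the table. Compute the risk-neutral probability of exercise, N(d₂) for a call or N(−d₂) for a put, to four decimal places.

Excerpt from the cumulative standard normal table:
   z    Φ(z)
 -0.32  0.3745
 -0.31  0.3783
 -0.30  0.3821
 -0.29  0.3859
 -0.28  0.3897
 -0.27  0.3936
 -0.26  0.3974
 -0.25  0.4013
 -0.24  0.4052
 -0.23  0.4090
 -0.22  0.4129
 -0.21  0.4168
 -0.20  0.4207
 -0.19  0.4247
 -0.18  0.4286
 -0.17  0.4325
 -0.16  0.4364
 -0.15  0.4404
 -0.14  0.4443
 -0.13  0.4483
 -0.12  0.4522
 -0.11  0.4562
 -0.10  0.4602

T = 1;  σ√T = 0.3900
d₁ = [ln(445/447) + (0.007 + 0.39²/2)·1] / 0.3900 = [-0.0045 + 0.0831] / 0.3900 = 0.2015 which rounds to 0.20
d₂ = d₁ − σ√T = 0.2015 − 0.3900 = -0.1885 which rounds to -0.19
Pr(exercise) under Q = N(d₂) = 0.4247

0.4247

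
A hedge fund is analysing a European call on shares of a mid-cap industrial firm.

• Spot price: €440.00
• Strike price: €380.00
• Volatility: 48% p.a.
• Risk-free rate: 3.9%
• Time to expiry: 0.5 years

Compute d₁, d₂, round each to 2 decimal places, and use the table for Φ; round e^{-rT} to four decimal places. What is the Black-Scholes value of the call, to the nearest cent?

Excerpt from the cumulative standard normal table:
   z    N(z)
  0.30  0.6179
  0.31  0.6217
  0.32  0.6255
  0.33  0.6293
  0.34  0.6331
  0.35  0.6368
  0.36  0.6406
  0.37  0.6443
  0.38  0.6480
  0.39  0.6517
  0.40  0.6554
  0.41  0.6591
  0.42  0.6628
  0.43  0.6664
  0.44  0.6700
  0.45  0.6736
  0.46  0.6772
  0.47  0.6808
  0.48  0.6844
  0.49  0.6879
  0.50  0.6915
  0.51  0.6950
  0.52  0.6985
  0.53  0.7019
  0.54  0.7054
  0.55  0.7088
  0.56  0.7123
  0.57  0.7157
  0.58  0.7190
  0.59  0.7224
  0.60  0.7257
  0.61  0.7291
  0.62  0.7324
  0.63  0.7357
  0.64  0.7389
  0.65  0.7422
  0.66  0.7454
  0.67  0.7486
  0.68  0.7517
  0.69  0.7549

€94.87

σ√T = 0.48 × 0.7071 = 0.3394
d₁ = [ln(440/380) + (0.039 + ½·0.48²)·0.5] / (σ√T) = (0.1466 + 0.0771) / 0.3394 = 0.6591 ⇒ 0.66
d₂ = 0.6591 − 0.3394 = 0.3197 ⇒ 0.32
exp(−rT) = exp(−0.039·0.5) = 0.9807
C = 440·N(0.66) − 380·0.9807·N(0.32) = 440·0.7454 − 380·0.9807·0.6255 = 327.9760 − 233.1026 = 94.8734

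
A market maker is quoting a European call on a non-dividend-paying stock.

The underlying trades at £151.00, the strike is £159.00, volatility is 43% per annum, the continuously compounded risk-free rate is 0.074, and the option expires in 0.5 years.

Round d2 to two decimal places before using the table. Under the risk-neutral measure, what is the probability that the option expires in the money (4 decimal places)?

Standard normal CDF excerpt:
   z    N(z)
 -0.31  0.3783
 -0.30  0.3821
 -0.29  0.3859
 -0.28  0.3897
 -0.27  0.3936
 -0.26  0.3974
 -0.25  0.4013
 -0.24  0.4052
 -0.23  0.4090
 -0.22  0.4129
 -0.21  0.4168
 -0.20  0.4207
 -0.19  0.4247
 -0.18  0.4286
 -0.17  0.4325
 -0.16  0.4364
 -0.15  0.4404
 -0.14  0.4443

0.4207

T = 0.5;  σ√T = 0.3041
ln(S/K) + (r + σ²/2)T = ln(151/159) + (0.074 + 0.43²/2)·0.5 = -0.0516 + 0.0832 = 0.0316
d₁ = 0.0316 / 0.3041 = 0.1039 which rounds to 0.10
d₂ = d₁ − σ√T = 0.1039 − 0.3041 = -0.2001 which rounds to -0.20
Pr(exercise) under Q = N(d₂) = 0.4207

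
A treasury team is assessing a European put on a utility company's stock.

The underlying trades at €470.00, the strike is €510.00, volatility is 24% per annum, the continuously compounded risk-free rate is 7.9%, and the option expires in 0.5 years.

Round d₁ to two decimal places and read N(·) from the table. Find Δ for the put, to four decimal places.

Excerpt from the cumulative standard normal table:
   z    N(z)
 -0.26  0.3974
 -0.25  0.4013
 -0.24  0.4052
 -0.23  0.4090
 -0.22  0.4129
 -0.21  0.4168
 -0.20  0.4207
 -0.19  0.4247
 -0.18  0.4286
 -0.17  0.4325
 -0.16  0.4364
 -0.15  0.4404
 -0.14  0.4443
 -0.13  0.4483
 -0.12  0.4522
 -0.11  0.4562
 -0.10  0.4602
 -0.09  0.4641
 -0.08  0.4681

T = 0.5;  σ√T = 0.1697
d₁ = [ln(470/510) + (0.079 + 0.24²/2)·0.5] / 0.1697 = [-0.0817 + 0.0539] / 0.1697 = -0.1637 ≈ -0.16
N(d₁) = N(-0.16) = 0.4364
Δ_put = N(d₁) − 1 = 0.4364 − 1 = -0.5636

-0.5636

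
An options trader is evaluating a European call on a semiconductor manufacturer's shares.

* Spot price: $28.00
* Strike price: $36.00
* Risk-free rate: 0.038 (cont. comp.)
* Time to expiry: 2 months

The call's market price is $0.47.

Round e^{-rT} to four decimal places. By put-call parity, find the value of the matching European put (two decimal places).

e^(−rT) = e^(−0.038·0.1667) = 0.9937
Put-call parity: C − P = S − K·e^(−rT) = 28 − 36·0.9937 = 28 − 35.7732 = -7.7732
P = C − (C − P) = 0.47 − (-7.7732) = 8.2432

$8.24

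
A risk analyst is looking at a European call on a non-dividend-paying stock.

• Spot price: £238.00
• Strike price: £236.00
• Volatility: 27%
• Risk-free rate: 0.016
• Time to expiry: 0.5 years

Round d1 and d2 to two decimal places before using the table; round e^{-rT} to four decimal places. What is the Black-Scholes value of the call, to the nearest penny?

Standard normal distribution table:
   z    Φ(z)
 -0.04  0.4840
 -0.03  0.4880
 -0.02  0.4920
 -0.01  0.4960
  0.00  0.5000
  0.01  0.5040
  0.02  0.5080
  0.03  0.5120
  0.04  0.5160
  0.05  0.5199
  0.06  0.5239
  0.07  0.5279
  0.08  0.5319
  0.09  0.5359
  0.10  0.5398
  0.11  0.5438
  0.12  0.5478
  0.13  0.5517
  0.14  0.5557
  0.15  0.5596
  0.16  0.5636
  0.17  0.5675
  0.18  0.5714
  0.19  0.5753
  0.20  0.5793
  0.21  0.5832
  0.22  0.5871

£19.87

σ√T = 0.27·√0.5 = 0.1909
d₁ = [ln(238/236) + (0.016 + 0.27²/2)·0.5] / 0.1909 = [0.0084 + 0.0262] / 0.1909 = 0.1816 ≈ 0.18
d₂ = d₁ − σ√T = 0.1816 − 0.1909 = -0.0094 ≈ -0.01
e^(−rT) = e^(−0.016·0.5) = 0.9920
N(d₁) = N(0.18) = 0.5714;  N(d₂) = N(-0.01) = 0.4960
C = 238·0.5714 − 236·0.9920·0.4960 = 135.9932 − 116.1196 = 19.8736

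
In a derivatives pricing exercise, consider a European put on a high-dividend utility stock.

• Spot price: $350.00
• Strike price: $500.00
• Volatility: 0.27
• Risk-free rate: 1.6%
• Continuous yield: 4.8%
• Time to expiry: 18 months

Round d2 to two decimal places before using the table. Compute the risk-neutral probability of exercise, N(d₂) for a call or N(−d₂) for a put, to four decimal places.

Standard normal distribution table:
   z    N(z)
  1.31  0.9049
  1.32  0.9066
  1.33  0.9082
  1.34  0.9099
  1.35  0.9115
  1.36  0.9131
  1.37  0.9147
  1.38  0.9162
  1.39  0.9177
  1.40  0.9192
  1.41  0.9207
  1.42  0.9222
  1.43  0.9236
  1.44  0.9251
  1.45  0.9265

0.9177

σ√T = 0.27·√1.5 = 0.3307
ln(S/K) + (r − q + σ²/2)T = ln(350/500) + (0.016 − 0.048 + 0.27²/2)·1.5 = -0.3567 + 0.0067 = -0.3500
d₁ = -0.3500 / 0.3307 = -1.0584 which rounds to -1.06
d₂ = d₁ − σ√T = -1.0584 − 0.3307 = -1.3891 which rounds to -1.39
Risk-neutral Pr[S_T < K] = N(−d₂) = N(1.39) = 0.9177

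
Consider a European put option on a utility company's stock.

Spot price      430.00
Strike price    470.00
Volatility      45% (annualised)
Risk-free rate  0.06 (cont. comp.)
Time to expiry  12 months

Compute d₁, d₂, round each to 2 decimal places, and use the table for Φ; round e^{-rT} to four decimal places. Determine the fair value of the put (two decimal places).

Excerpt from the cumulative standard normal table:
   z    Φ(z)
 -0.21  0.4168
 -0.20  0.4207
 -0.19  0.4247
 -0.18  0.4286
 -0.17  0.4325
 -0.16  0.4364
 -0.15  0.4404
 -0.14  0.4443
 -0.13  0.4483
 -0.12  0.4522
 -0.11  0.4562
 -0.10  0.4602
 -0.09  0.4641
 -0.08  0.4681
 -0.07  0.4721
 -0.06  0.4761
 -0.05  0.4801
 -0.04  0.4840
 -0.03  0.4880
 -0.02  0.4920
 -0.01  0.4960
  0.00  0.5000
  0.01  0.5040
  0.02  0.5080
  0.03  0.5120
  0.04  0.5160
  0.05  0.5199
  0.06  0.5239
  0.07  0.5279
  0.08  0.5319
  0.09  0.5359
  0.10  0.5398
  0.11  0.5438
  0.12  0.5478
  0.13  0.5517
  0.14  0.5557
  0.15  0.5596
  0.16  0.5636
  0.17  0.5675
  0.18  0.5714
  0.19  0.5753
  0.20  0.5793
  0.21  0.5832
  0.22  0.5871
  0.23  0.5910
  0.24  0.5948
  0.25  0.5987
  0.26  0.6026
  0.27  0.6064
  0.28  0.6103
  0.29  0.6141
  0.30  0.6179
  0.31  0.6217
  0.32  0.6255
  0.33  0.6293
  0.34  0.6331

T = 1;  σ√T = 0.4500
d₁ = [ln(430/470) + (0.06 + 0.45²/2)·1] / 0.4500 = [-0.0889 + 0.1613] / 0.4500 = 0.1607 → 0.16
d₂ = d₁ − σ√T = 0.1607 − 0.4500 = -0.2893 → -0.29
exp(−rT) = exp(−0.06·1) = 0.9418
N(−d₂) = N(0.29) = 0.6141;  N(−d₁) = N(-0.16) = 0.4364
P = 470·0.9418·0.6141 − 430·0.4364 = 271.8289 − 187.6520 = 84.1769

84.18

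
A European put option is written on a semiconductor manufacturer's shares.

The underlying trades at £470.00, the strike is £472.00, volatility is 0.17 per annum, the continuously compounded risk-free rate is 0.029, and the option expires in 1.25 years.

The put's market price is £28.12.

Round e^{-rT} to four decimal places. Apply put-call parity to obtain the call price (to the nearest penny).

£42.92

e^(−rT) = e^(−0.029·1.25) = 0.9644
Put-call parity: C − P = S − K·e^(−rT) = 470 − 472·0.9644 = 470 − 455.1968 = 14.8032
C = P + (C − P) = 28.12 + (14.8032) = 42.9232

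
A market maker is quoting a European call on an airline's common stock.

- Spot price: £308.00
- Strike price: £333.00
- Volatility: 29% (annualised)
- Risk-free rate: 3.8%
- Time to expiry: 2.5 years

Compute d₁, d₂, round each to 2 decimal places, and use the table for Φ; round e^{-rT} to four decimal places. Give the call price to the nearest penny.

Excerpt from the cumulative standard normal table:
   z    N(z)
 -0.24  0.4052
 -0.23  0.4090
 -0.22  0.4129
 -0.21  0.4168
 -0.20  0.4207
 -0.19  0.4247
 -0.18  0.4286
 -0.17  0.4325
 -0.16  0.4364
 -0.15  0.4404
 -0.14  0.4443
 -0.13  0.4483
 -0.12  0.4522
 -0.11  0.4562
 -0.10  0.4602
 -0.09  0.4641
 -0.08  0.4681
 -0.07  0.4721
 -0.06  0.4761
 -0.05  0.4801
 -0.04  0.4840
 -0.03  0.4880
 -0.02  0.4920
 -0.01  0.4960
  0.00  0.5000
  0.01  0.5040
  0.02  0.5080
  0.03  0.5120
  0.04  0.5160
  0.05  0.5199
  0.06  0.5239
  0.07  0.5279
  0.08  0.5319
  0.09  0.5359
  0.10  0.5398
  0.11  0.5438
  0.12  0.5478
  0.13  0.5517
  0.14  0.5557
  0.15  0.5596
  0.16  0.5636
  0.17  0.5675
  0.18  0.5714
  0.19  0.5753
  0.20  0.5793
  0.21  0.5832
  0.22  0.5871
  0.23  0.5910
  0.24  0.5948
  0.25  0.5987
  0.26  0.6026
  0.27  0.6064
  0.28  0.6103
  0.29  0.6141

£58.16

σ√T = 0.29 × 1.5811 = 0.4585
d₁ = [ln(308/333) + (0.038 + 0.29²/2)·2.5] / 0.4585 = [-0.0780 + 0.2001] / 0.4585 = 0.2662 which rounds to 0.27
d₂ = d₁ − σ√T = 0.2662 − 0.4585 = -0.1923 which rounds to -0.19
exp(−rT) = exp(−0.038·2.5) = 0.9094
N(d₁) = N(0.27) = 0.6064;  N(d₂) = N(-0.19) = 0.4247
C = 308·0.6064 − 333·0.9094·0.4247 = 186.7712 − 128.6120 = 58.1592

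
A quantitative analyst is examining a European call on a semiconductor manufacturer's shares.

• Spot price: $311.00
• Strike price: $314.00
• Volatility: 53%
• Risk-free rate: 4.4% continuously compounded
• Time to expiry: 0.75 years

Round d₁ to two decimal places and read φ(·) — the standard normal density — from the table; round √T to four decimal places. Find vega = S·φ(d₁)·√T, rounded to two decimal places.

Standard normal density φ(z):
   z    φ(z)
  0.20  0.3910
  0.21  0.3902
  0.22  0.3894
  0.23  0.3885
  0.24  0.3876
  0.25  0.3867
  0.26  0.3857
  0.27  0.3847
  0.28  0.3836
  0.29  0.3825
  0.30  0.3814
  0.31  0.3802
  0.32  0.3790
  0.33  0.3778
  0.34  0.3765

103.31

σ√T = 0.53 × 0.8660 = 0.4590
ln(S/K) + (r + σ²/2)T = ln(311/314) + (0.044 + 0.53²/2)·0.75 = -0.0096 + 0.1383 = 0.1287
d₁ = 0.1287 / 0.4590 = 0.2805 ⇒ 0.28
√T = √0.75 = 0.8660
φ(d₁) = φ(0.28) = 0.3836
vega = S·φ(d₁)·√T = 311·0.3836·0.8660 = 103.3135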